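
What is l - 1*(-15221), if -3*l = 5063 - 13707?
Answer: 54307/3 ≈ 18102.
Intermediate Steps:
l = 8644/3 (l = -(5063 - 13707)/3 = -⅓*(-8644) = 8644/3 ≈ 2881.3)
l - 1*(-15221) = 8644/3 - 1*(-15221) = 8644/3 + 15221 = 54307/3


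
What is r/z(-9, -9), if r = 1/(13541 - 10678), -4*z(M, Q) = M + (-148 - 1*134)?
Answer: 4/833133 ≈ 4.8012e-6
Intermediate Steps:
z(M, Q) = 141/2 - M/4 (z(M, Q) = -(M + (-148 - 1*134))/4 = -(M + (-148 - 134))/4 = -(M - 282)/4 = -(-282 + M)/4 = 141/2 - M/4)
r = 1/2863 ≈ 0.00034928
r/z(-9, -9) = 1/(2863*(141/2 - ¼*(-9))) = 1/(2863*(141/2 + 9/4)) = 1/(2863*(291/4)) = (1/2863)*(4/291) = 4/833133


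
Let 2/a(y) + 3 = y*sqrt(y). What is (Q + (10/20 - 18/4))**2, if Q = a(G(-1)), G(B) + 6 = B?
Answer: 98*(4*sqrt(7) + 27*I)/(21*sqrt(7) + 167*I) ≈ 16.126 - 0.84542*I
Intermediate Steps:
G(B) = -6 + B
a(y) = 2/(-3 + y**(3/2)) (a(y) = 2/(-3 + y*sqrt(y)) = 2/(-3 + y**(3/2)))
Q = 2/(-3 - 7*I*sqrt(7)) (Q = 2/(-3 + (-6 - 1)**(3/2)) = 2/(-3 + (-7)**(3/2)) = 2/(-3 - 7*I*sqrt(7)) ≈ -0.017045 + 0.10523*I)
(Q + (10/20 - 18/4))**2 = ((-3/176 + 7*I*sqrt(7)/176) + (10/20 - 18/4))**2 = ((-3/176 + 7*I*sqrt(7)/176) + (10*(1/20) - 18*1/4))**2 = ((-3/176 + 7*I*sqrt(7)/176) + (1/2 - 9/2))**2 = ((-3/176 + 7*I*sqrt(7)/176) - 4)**2 = (-707/176 + 7*I*sqrt(7)/176)**2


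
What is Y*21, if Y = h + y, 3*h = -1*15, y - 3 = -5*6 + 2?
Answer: -630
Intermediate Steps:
y = -25 (y = 3 + (-5*6 + 2) = 3 + (-30 + 2) = 3 - 28 = -25)
h = -5 (h = (-1*15)/3 = (1/3)*(-15) = -5)
Y = -30 (Y = -5 - 25 = -30)
Y*21 = -30*21 = -630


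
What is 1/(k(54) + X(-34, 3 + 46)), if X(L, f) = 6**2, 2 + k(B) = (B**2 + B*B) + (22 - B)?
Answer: 1/5834 ≈ 0.00017141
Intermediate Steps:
k(B) = 20 - B + 2*B**2 (k(B) = -2 + ((B**2 + B*B) + (22 - B)) = -2 + ((B**2 + B**2) + (22 - B)) = -2 + (2*B**2 + (22 - B)) = -2 + (22 - B + 2*B**2) = 20 - B + 2*B**2)
X(L, f) = 36
1/(k(54) + X(-34, 3 + 46)) = 1/((20 - 1*54 + 2*54**2) + 36) = 1/((20 - 54 + 2*2916) + 36) = 1/((20 - 54 + 5832) + 36) = 1/(5798 + 36) = 1/5834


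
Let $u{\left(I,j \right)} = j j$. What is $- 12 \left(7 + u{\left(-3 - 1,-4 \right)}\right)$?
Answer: $-276$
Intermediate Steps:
$u{\left(I,j \right)} = j^{2}$
$- 12 \left(7 + u{\left(-3 - 1,-4 \right)}\right) = - 12 \left(7 + \left(-4\right)^{2}\right) = - 12 \left(7 + 16\right) = \left(-12\right) 23 = -276$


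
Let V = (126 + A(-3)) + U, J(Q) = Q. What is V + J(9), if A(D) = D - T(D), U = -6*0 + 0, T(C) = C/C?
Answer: 131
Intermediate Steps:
T(C) = 1
U = 0 (U = 0 + 0 = 0)
A(D) = -1 + D (A(D) = D - 1*1 = D - 1 = -1 + D)
V = 122 (V = (126 + (-1 - 3)) + 0 = (126 - 4) + 0 = 122 + 0 = 122)
V + J(9) = 122 + 9 = 131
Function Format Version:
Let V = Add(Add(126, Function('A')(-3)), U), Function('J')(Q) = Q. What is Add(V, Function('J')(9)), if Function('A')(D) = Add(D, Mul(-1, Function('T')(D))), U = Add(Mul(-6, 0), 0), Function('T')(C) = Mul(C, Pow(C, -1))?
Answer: 131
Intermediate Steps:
Function('T')(C) = 1
U = 0 (U = Add(0, 0) = 0)
Function('A')(D) = Add(-1, D) (Function('A')(D) = Add(D, Mul(-1, 1)) = Add(D, -1) = Add(-1, D))
V = 122 (V = Add(Add(126, Add(-1, -3)), 0) = Add(Add(126, -4), 0) = Add(122, 0) = 122)
Add(V, Function('J')(9)) = Add(122, 9) = 131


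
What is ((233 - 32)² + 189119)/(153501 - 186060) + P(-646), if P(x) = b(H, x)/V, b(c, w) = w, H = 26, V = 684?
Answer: -1561621/195354 ≈ -7.9938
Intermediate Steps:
P(x) = x/684
((233 - 32)² + 189119)/(153501 - 186060) + P(-646) = ((233 - 32)² + 189119)/(153501 - 186060) + (1/684)*(-646) = (201² + 189119)/(-32559) - 17/18 = (40401 + 189119)*(-1/32559) - 17/18 = 229520*(-1/32559) - 17/18 = -229520/32559 - 17/18 = -1561621/195354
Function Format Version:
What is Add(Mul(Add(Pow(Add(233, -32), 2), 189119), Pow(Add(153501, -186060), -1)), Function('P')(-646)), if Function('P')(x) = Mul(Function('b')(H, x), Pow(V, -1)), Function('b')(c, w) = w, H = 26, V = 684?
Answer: Rational(-1561621, 195354) ≈ -7.9938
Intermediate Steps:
Function('P')(x) = Mul(Rational(1, 684), x) (Function('P')(x) = Mul(x, Pow(684, -1)) = Mul(x, Rational(1, 684)) = Mul(Rational(1, 684), x))
Add(Mul(Add(Pow(Add(233, -32), 2), 189119), Pow(Add(153501, -186060), -1)), Function('P')(-646)) = Add(Mul(Add(Pow(Add(233, -32), 2), 189119), Pow(Add(153501, -186060), -1)), Mul(Rational(1, 684), -646)) = Add(Mul(Add(Pow(201, 2), 189119), Pow(-32559, -1)), Rational(-17, 18)) = Add(Mul(Add(40401, 189119), Rational(-1, 32559)), Rational(-17, 18)) = Add(Mul(229520, Rational(-1, 32559)), Rational(-17, 18)) = Add(Rational(-229520, 32559), Rational(-17, 18)) = Rational(-1561621, 195354)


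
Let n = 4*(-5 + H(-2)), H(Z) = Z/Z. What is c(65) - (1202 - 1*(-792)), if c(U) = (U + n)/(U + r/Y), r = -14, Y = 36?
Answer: -2318140/1163 ≈ -1993.2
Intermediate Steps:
H(Z) = 1
n = -16 (n = 4*(-5 + 1) = 4*(-4) = -16)
c(U) = (-16 + U)/(-7/18 + U) (c(U) = (U - 16)/(U - 14/36) = (-16 + U)/(U - 14*1/36) = (-16 + U)/(U - 7/18) = (-16 + U)/(-7/18 + U))
c(65) - (1202 - 1*(-792)) = 18*(-16 + 65)/(-7 + 18*65) - (1202 - 1*(-792)) = 18*49/(-7 + 1170) - (1202 + 792) = 18*49/1163 - 1*1994 = 18*(1/1163)*49 - 1994 = 882/1163 - 1994 = -2318140/1163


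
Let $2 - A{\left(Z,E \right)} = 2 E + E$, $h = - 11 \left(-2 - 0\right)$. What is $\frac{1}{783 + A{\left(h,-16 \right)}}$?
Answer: $\frac{1}{833} \approx 0.0012005$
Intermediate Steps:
$h = 22$ ($h = - 11 \left(-2 + 0\right) = \left(-11\right) \left(-2\right) = 22$)
$A{\left(Z,E \right)} = 2 - 3 E$ ($A{\left(Z,E \right)} = 2 - \left(2 E + E\right) = 2 - 3 E$)
$\frac{1}{783 + A{\left(h,-16 \right)}} = \frac{1}{783 + \left(2 - -48\right)} = \frac{1}{783 + \left(2 + 48\right)} = \frac{1}{783 + 50} = \frac{1}{833}$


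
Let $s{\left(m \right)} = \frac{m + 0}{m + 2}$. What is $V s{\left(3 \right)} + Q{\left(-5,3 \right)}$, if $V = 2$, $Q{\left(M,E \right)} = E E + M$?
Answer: $\frac{26}{5} \approx 5.2$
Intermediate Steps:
$Q{\left(M,E \right)} = M + E^{2}$ ($Q{\left(M,E \right)} = E^{2} + M = M + E^{2}$)
$s{\left(m \right)} = \frac{m}{2 + m}$
$V s{\left(3 \right)} + Q{\left(-5,3 \right)} = 2 \frac{3}{2 + 3} - \left(5 - 3^{2}\right) = 2 \cdot \frac{3}{5} + \left(-5 + 9\right) = 2 \cdot 3 \cdot \frac{1}{5} + 4 = 2 \cdot \frac{3}{5} + 4 = \frac{6}{5} + 4 = \frac{26}{5}$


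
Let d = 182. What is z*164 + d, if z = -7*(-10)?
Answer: 11662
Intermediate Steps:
z = 70
z*164 + d = 70*164 + 182 = 11480 + 182 = 11662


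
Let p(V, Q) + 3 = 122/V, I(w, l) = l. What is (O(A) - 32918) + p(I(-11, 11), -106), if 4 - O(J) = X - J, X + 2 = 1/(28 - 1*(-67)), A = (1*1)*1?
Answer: -34383551/1045 ≈ -32903.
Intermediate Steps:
A = 1 (A = 1*1 = 1)
X = -189/95 (X = -2 + 1/(28 - 1*(-67)) = -2 + 1/(28 + 67) = -2 + 1/95 = -189/95 ≈ -1.9895)
p(V, Q) = -3 + 122/V
O(J) = 569/95 + J (O(J) = 4 - (-189/95 - J) = 4 + (189/95 + J) = 569/95 + J)
(O(A) - 32918) + p(I(-11, 11), -106) = ((569/95 + 1) - 32918) + (-3 + 122/11) = (664/95 - 32918) + (-3 + 122*(1/11)) = -3126546/95 + (-3 + 122/11) = -3126546/95 + 89/11 = -34383551/1045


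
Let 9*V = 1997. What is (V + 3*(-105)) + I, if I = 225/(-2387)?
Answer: -2002331/21483 ≈ -93.205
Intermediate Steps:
V = 1997/9 (V = (⅑)*1997 = 1997/9 ≈ 221.89)
I = -225/2387 (I = 225*(-1/2387) = -225/2387 ≈ -0.094261)
(V + 3*(-105)) + I = (1997/9 + 3*(-105)) - 225/2387 = (1997/9 - 315) - 225/2387 = -838/9 - 225/2387 = -2002331/21483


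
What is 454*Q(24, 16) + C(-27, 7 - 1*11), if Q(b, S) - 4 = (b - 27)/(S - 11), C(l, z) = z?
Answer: 7698/5 ≈ 1539.6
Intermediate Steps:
Q(b, S) = 4 + (-27 + b)/(-11 + S) (Q(b, S) = 4 + (b - 27)/(S - 11) = 4 + (-27 + b)/(-11 + S))
454*Q(24, 16) + C(-27, 7 - 1*11) = 454*((-71 + 24 + 4*16)/(-11 + 16)) + (7 - 1*11) = 454*((-71 + 24 + 64)/5) + (7 - 11) = 454*((⅕)*17) - 4 = 454*(17/5) - 4 = 7718/5 - 4 = 7698/5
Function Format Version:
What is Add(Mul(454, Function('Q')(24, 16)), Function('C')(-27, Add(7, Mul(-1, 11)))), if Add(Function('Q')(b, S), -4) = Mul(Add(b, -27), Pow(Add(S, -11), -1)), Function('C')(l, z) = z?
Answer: Rational(7698, 5) ≈ 1539.6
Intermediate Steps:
Function('Q')(b, S) = Add(4, Mul(Pow(Add(-11, S), -1), Add(-27, b))) (Function('Q')(b, S) = Add(4, Mul(Add(b, -27), Pow(Add(S, -11), -1))) = Add(4, Mul(Add(-27, b), Pow(Add(-11, S), -1))) = Add(4, Mul(Pow(Add(-11, S), -1), Add(-27, b))))
Add(Mul(454, Function('Q')(24, 16)), Function('C')(-27, Add(7, Mul(-1, 11)))) = Add(Mul(454, Mul(Pow(Add(-11, 16), -1), Add(-71, 24, Mul(4, 16)))), Add(7, Mul(-1, 11))) = Add(Mul(454, Mul(Pow(5, -1), Add(-71, 24, 64))), Add(7, -11)) = Add(Mul(454, Mul(Rational(1, 5), 17)), -4) = Add(Mul(454, Rational(17, 5)), -4) = Add(Rational(7718, 5), -4) = Rational(7698, 5)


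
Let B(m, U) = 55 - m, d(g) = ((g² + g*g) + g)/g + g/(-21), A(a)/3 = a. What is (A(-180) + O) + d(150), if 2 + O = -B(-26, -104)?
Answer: -2304/7 ≈ -329.14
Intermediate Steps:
A(a) = 3*a
d(g) = -g/21 + (g + 2*g²)/g (d(g) = ((g² + g²) + g)/g + g*(-1/21) = (2*g² + g)/g - g/21 = (g + 2*g²)/g - g/21 = -g/21 + (g + 2*g²)/g)
O = -83 (O = -2 - (55 - 1*(-26)) = -2 - (55 + 26) = -2 - 1*81 = -2 - 81 = -83)
(A(-180) + O) + d(150) = (3*(-180) - 83) + (1 + (41/21)*150) = (-540 - 83) + (1 + 2050/7) = -623 + 2057/7 = -2304/7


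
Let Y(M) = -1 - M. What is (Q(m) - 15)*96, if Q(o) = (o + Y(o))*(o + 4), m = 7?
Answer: -2496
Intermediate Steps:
Q(o) = -4 - o (Q(o) = (o + (-1 - o))*(o + 4) = -(4 + o) = -4 - o)
(Q(m) - 15)*96 = ((-4 - 1*7) - 15)*96 = ((-4 - 7) - 15)*96 = (-11 - 15)*96 = -26*96 = -2496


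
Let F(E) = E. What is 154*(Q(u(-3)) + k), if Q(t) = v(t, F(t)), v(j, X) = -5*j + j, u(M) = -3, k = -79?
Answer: -10318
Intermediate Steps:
v(j, X) = -4*j
Q(t) = -4*t
154*(Q(u(-3)) + k) = 154*(-4*(-3) - 79) = 154*(12 - 79) = 154*(-67) = -10318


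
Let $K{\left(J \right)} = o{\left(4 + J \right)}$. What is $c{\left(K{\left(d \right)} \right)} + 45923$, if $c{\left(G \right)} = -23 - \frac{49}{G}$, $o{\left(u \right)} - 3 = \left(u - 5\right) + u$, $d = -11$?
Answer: $\frac{734449}{16} \approx 45903.0$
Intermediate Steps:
$o{\left(u \right)} = -2 + 2 u$ ($o{\left(u \right)} = 3 + \left(\left(u - 5\right) + u\right) = 3 + \left(\left(-5 + u\right) + u\right) = 3 + \left(-5 + 2 u\right) = -2 + 2 u$)
$K{\left(J \right)} = 6 + 2 J$ ($K{\left(J \right)} = -2 + 2 \left(4 + J\right) = -2 + \left(8 + 2 J\right) = 6 + 2 J$)
$c{\left(K{\left(d \right)} \right)} + 45923 = \left(-23 - \frac{49}{6 + 2 \left(-11\right)}\right) + 45923 = \left(-23 - \frac{49}{6 - 22}\right) + 45923 = \left(-23 - \frac{49}{-16}\right) + 45923 = \left(-23 - - \frac{49}{16}\right) + 45923 = \left(-23 + \frac{49}{16}\right) + 45923 = - \frac{319}{16} + 45923 = \frac{734449}{16}$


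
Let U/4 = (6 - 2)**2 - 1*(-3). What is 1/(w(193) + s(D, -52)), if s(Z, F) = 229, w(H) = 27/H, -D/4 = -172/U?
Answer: 193/44224 ≈ 0.0043641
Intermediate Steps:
U = 76 (U = 4*((6 - 2)**2 - 1*(-3)) = 4*(4**2 + 3) = 4*(16 + 3) = 4*19 = 76)
D = 172/19 (D = -(-688)/76 = -4*(-43/19) = 172/19 ≈ 9.0526)
1/(w(193) + s(D, -52)) = 1/(27/193 + 229) = 1/(44224/193) = 193/44224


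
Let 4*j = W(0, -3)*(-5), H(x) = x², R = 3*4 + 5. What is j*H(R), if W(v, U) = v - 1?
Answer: 1445/4 ≈ 361.25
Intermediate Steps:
W(v, U) = -1 + v
R = 17 (R = 12 + 5 = 17)
j = 5/4 (j = ((-1 + 0)*(-5))/4 = (-1*(-5))/4 = (¼)*5 = 5/4 ≈ 1.2500)
j*H(R) = (5/4)*17² = (5/4)*289 = 1445/4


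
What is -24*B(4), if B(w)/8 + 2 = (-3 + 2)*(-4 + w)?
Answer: 384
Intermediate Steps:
B(w) = 16 - 8*w (B(w) = -16 + 8*((-3 + 2)*(-4 + w)) = -16 + 8*(-(-4 + w)) = -16 + 8*(4 - w) = -16 + (32 - 8*w) = 16 - 8*w)
-24*B(4) = -24*(16 - 8*4) = -24*(16 - 32) = -24*(-16) = 384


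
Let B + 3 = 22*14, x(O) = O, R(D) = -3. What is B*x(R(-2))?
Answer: -915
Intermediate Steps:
B = 305 (B = -3 + 22*14 = -3 + 308 = 305)
B*x(R(-2)) = 305*(-3) = -915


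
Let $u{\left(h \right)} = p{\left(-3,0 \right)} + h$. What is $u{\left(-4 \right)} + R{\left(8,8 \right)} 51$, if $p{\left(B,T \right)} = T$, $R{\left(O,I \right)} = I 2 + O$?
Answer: $1220$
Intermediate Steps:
$R{\left(O,I \right)} = O + 2 I$ ($R{\left(O,I \right)} = 2 I + O = O + 2 I$)
$u{\left(h \right)} = h$ ($u{\left(h \right)} = 0 + h = h$)
$u{\left(-4 \right)} + R{\left(8,8 \right)} 51 = -4 + \left(8 + 2 \cdot 8\right) 51 = -4 + \left(8 + 16\right) 51 = -4 + 24 \cdot 51 = -4 + 1224 = 1220$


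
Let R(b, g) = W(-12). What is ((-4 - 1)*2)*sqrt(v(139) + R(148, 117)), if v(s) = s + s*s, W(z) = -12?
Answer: -20*sqrt(4862) ≈ -1394.6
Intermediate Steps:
R(b, g) = -12
v(s) = s + s**2
((-4 - 1)*2)*sqrt(v(139) + R(148, 117)) = ((-4 - 1)*2)*sqrt(139*(1 + 139) - 12) = (-5*2)*sqrt(139*140 - 12) = -10*sqrt(19460 - 12) = -20*sqrt(4862)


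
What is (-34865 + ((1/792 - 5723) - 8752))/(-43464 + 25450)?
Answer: 39077279/14267088 ≈ 2.7390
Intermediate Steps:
(-34865 + ((1/792 - 5723) - 8752))/(-43464 + 25450) = (-34865 + ((1/792 - 5723) - 8752))/(-18014) = (-34865 + (-4532615/792 - 8752))*(-1/18014) = (-34865 - 11464199/792)*(-1/18014) = -39077279/792*(-1/18014) = 39077279/14267088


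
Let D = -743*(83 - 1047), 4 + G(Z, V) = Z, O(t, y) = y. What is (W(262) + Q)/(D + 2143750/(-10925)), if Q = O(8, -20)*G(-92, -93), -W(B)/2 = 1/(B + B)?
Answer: 219828043/81984089988 ≈ 0.0026813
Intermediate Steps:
G(Z, V) = -4 + Z
W(B) = -1/B (W(B) = -2/(B + B) = -2*1/(2*B) = -1/B)
Q = 1920 (Q = -20*(-4 - 92) = -20*(-96) = 1920)
D = 716252 (D = -743*(-964) = 716252)
(W(262) + Q)/(D + 2143750/(-10925)) = (-1/262 + 1920)/(716252 + 2143750/(-10925)) = (-1*1/262 + 1920)/(716252 + 2143750*(-1/10925)) = (-1/262 + 1920)/(716252 - 85750/437) = 503039/(262*(312916374/437)) = (503039/262)*(437/312916374) = 219828043/81984089988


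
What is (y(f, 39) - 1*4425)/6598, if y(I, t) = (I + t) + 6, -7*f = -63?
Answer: -4371/6598 ≈ -0.66247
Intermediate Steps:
f = 9 (f = -⅐*(-63) = 9)
y(I, t) = 6 + I + t
(y(f, 39) - 1*4425)/6598 = ((6 + 9 + 39) - 1*4425)/6598 = (54 - 4425)*(1/6598) = -4371*1/6598 = -4371/6598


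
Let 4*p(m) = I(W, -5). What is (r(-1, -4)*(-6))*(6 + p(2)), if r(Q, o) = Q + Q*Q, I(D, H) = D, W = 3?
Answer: 0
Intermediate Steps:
p(m) = 3/4 (p(m) = (1/4)*3 = 3/4)
r(Q, o) = Q + Q**2
(r(-1, -4)*(-6))*(6 + p(2)) = (-(1 - 1)*(-6))*(6 + 3/4) = (-1*0*(-6))*(27/4) = (0*(-6))*(27/4) = 0*(27/4) = 0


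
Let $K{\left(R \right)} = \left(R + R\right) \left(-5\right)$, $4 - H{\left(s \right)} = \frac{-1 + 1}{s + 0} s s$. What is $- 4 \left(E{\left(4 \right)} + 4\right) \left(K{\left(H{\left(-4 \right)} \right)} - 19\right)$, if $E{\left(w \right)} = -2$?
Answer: $472$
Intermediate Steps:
$H{\left(s \right)} = 4$ ($H{\left(s \right)} = 4 - \frac{-1 + 1}{s + 0} s s = 4 - \frac{0}{s} s s = 4 - 0 s s = 4 - 0 s = 4 - 0 = 4 + 0 = 4$)
$K{\left(R \right)} = - 10 R$ ($K{\left(R \right)} = 2 R \left(-5\right) = - 10 R$)
$- 4 \left(E{\left(4 \right)} + 4\right) \left(K{\left(H{\left(-4 \right)} \right)} - 19\right) = - 4 \left(-2 + 4\right) \left(\left(-10\right) 4 - 19\right) = \left(-4\right) 2 \left(-40 - 19\right) = \left(-8\right) \left(-59\right) = 472$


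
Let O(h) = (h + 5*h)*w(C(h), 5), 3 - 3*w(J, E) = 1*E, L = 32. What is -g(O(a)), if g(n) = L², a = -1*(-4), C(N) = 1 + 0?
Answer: -1024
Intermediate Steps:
C(N) = 1
w(J, E) = 1 - E/3
a = 4
O(h) = -4*h (O(h) = (h + 5*h)*(1 - ⅓*5) = (6*h)*(1 - 5/3) = (6*h)*(-⅔) = -4*h)
g(n) = 1024 (g(n) = 32² = 1024)
-g(O(a)) = -1*1024 = -1024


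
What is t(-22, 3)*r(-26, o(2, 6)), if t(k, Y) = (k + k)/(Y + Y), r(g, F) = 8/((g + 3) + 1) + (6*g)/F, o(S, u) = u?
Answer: 580/3 ≈ 193.33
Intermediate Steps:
r(g, F) = 8/(4 + g) + 6*g/F (r(g, F) = 8/((3 + g) + 1) + 6*g/F = 8/(4 + g) + 6*g/F)
t(k, Y) = k/Y (t(k, Y) = (2*k)/((2*Y)) = (2*k)*(1/(2*Y)) = k/Y)
t(-22, 3)*r(-26, o(2, 6)) = (-22/3)*(2*(3*(-26)² + 4*6 + 12*(-26))/(6*(4 - 26))) = (-22*⅓)*(2*(⅙)*(3*676 + 24 - 312)/(-22)) = -44*(-1)*(2028 + 24 - 312)/(3*6*22) = -44*(-1)*1740/(3*6*22) = -22/3*(-290/11) = 580/3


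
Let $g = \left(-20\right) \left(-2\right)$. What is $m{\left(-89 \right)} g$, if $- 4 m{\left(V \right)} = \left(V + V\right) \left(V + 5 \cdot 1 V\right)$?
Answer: $-950520$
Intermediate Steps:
$g = 40$
$m{\left(V \right)} = - 3 V^{2}$ ($m{\left(V \right)} = - \frac{\left(V + V\right) \left(V + 5 \cdot 1 V\right)}{4} = - \frac{2 V \left(V + 5 V\right)}{4} = - \frac{2 V 6 V}{4} = - \frac{12 V^{2}}{4} = - 3 V^{2}$)
$m{\left(-89 \right)} g = - 3 \left(-89\right)^{2} \cdot 40 = \left(-3\right) 7921 \cdot 40 = \left(-23763\right) 40 = -950520$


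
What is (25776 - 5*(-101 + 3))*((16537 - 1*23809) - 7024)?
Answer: -375498736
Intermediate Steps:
(25776 - 5*(-101 + 3))*((16537 - 1*23809) - 7024) = (25776 - 5*(-98))*((16537 - 23809) - 7024) = (25776 + 490)*(-7272 - 7024) = 26266*(-14296) = -375498736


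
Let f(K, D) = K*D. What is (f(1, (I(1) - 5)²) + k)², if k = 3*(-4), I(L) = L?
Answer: 16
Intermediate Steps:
f(K, D) = D*K
k = -12
(f(1, (I(1) - 5)²) + k)² = ((1 - 5)²*1 - 12)² = ((-4)²*1 - 12)² = (16*1 - 12)² = (16 - 12)² = 4² = 16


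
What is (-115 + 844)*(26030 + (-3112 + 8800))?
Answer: 23122422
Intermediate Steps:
(-115 + 844)*(26030 + (-3112 + 8800)) = 729*(26030 + 5688) = 729*31718 = 23122422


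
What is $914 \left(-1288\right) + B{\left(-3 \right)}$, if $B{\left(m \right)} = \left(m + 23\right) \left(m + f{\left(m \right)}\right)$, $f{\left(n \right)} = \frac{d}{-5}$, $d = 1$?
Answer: $-1177296$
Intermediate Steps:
$f{\left(n \right)} = - \frac{1}{5}$ ($f{\left(n \right)} = 1 \frac{1}{-5} = 1 \left(- \frac{1}{5}\right) = - \frac{1}{5}$)
$B{\left(m \right)} = \left(23 + m\right) \left(- \frac{1}{5} + m\right)$ ($B{\left(m \right)} = \left(m + 23\right) \left(m - \frac{1}{5}\right) = \left(23 + m\right) \left(- \frac{1}{5} + m\right)$)
$914 \left(-1288\right) + B{\left(-3 \right)} = 914 \left(-1288\right) + \left(- \frac{23}{5} + \left(-3\right)^{2} + \frac{114}{5} \left(-3\right)\right) = -1177232 - 64 = -1177296$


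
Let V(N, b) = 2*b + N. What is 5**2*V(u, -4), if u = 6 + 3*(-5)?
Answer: -425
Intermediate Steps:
u = -9 (u = 6 - 15 = -9)
V(N, b) = N + 2*b
5**2*V(u, -4) = 5**2*(-9 + 2*(-4)) = 25*(-9 - 8) = 25*(-17) = -425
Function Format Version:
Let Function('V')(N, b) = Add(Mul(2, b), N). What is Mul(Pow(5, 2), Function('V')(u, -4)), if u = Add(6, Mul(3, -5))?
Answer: -425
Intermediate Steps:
u = -9 (u = Add(6, -15) = -9)
Function('V')(N, b) = Add(N, Mul(2, b))
Mul(Pow(5, 2), Function('V')(u, -4)) = Mul(Pow(5, 2), Add(-9, Mul(2, -4))) = Mul(25, Add(-9, -8)) = Mul(25, -17) = -425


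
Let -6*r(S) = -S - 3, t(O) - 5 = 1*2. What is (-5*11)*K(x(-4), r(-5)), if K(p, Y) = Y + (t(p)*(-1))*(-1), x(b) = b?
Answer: -1100/3 ≈ -366.67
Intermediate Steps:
t(O) = 7 (t(O) = 5 + 1*2 = 5 + 2 = 7)
r(S) = ½ + S/6 (r(S) = -(-S - 3)/6 = -(-3 - S)/6 = ½ + S/6)
K(p, Y) = 7 + Y (K(p, Y) = Y + (7*(-1))*(-1) = Y - 7*(-1) = Y + 7 = 7 + Y)
(-5*11)*K(x(-4), r(-5)) = (-5*11)*(7 + (½ + (⅙)*(-5))) = -55*(7 + (½ - ⅚)) = -55*(7 - ⅓) = -55*20/3 = -1100/3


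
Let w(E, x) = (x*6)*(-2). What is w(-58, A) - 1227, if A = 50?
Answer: -1827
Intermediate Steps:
w(E, x) = -12*x (w(E, x) = (6*x)*(-2) = -12*x)
w(-58, A) - 1227 = -12*50 - 1227 = -600 - 1227 = -1827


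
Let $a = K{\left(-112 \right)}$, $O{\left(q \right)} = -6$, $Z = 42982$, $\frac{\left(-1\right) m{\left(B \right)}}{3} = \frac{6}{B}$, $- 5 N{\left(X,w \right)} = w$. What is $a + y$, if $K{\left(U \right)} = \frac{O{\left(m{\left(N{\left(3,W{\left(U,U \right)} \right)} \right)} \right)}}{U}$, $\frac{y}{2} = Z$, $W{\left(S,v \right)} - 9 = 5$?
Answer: $\frac{4813987}{56} \approx 85964.0$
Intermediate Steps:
$W{\left(S,v \right)} = 14$ ($W{\left(S,v \right)} = 9 + 5 = 14$)
$N{\left(X,w \right)} = - \frac{w}{5}$
$m{\left(B \right)} = - \frac{18}{B}$ ($m{\left(B \right)} = - 3 \frac{6}{B} = - \frac{18}{B}$)
$y = 85964$ ($y = 2 \cdot 42982 = 85964$)
$K{\left(U \right)} = - \frac{6}{U}$
$a = \frac{3}{56}$ ($a = - \frac{6}{-112} = \left(-6\right) \left(- \frac{1}{112}\right) = \frac{3}{56} \approx 0.053571$)
$a + y = \frac{3}{56} + 85964 = \frac{4813987}{56}$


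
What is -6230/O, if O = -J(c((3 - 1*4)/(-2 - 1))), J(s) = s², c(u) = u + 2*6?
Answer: 56070/1369 ≈ 40.957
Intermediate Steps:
c(u) = 12 + u (c(u) = u + 12 = 12 + u)
O = -1369/9 (O = -(12 + (3 - 1*4)/(-2 - 1))² = -(12 + (3 - 4)/(-3))² = -(12 - 1*(-⅓))² = -(12 + ⅓)² = -(37/3)² = -1*1369/9 = -1369/9 ≈ -152.11)
-6230/O = -6230/(-1369/9) = -6230*(-9/1369) = 56070/1369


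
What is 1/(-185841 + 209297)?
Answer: 1/23456 ≈ 4.2633e-5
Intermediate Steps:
1/(-185841 + 209297) = 1/23456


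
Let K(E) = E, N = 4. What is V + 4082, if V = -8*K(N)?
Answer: 4050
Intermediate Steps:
V = -32 (V = -8*4 = -32)
V + 4082 = -32 + 4082 = 4050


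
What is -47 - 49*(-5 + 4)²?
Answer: -96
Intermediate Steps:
-47 - 49*(-5 + 4)² = -47 - 49*(-1)² = -47 - 49*1 = -47 - 49 = -96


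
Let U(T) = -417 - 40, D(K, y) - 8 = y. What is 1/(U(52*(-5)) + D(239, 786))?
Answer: 1/337 ≈ 0.0029674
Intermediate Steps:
D(K, y) = 8 + y
U(T) = -457
1/(U(52*(-5)) + D(239, 786)) = 1/(-457 + (8 + 786)) = 1/(-457 + 794) = 1/337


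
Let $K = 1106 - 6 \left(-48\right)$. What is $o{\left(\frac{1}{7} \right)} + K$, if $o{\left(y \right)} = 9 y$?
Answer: $\frac{9767}{7} \approx 1395.3$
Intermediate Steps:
$K = 1394$ ($K = 1106 - -288 = 1106 + 288 = 1394$)
$o{\left(\frac{1}{7} \right)} + K = \frac{9}{7} + 1394 = \frac{9767}{7}$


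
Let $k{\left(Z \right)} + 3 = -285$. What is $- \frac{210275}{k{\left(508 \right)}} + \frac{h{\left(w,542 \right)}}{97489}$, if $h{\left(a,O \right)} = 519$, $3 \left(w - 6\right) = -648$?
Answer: $\frac{20499648947}{28076832} \approx 730.13$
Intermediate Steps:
$w = -210$ ($w = 6 + \frac{1}{3} \left(-648\right) = 6 - 216 = -210$)
$k{\left(Z \right)} = -288$ ($k{\left(Z \right)} = -3 - 285 = -288$)
$- \frac{210275}{k{\left(508 \right)}} + \frac{h{\left(w,542 \right)}}{97489} = - \frac{210275}{-288} + \frac{519}{97489} = \left(-210275\right) \left(- \frac{1}{288}\right) + 519 \cdot \frac{1}{97489} = \frac{210275}{288} + \frac{519}{97489} = \frac{20499648947}{28076832}$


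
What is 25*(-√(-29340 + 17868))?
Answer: -100*I*√717 ≈ -2677.7*I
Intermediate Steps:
25*(-√(-29340 + 17868)) = 25*(-√(-11472)) = 25*(-4*I*√717) = -100*I*√717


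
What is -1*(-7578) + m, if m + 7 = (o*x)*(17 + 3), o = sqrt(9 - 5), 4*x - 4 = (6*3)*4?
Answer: 8331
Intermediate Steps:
x = 19 (x = 1 + ((6*3)*4)/4 = 1 + (18*4)/4 = 1 + (1/4)*72 = 1 + 18 = 19)
o = 2 (o = sqrt(4) = 2)
m = 753 (m = -7 + (2*19)*(17 + 3) = -7 + 38*20 = -7 + 760 = 753)
-1*(-7578) + m = -1*(-7578) + 753 = 7578 + 753 = 8331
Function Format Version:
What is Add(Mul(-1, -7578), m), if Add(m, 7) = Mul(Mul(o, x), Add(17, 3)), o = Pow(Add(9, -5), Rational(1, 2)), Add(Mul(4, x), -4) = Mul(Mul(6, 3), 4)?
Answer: 8331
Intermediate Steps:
x = 19 (x = Add(1, Mul(Rational(1, 4), Mul(Mul(6, 3), 4))) = Add(1, Mul(Rational(1, 4), Mul(18, 4))) = Add(1, Mul(Rational(1, 4), 72)) = Add(1, 18) = 19)
o = 2 (o = Pow(4, Rational(1, 2)) = 2)
m = 753 (m = Add(-7, Mul(Mul(2, 19), Add(17, 3))) = Add(-7, Mul(38, 20)) = Add(-7, 760) = 753)
Add(Mul(-1, -7578), m) = Add(Mul(-1, -7578), 753) = Add(7578, 753) = 8331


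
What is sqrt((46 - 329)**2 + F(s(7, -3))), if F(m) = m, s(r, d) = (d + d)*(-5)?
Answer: sqrt(80119) ≈ 283.05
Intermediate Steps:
s(r, d) = -10*d (s(r, d) = (2*d)*(-5) = -10*d)
sqrt((46 - 329)**2 + F(s(7, -3))) = sqrt((46 - 329)**2 - 10*(-3)) = sqrt((-283)**2 + 30) = sqrt(80089 + 30) = sqrt(80119)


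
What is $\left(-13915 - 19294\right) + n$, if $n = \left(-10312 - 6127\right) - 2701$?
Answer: $-52349$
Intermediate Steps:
$n = -19140$ ($n = -16439 - 2701 = -19140$)
$\left(-13915 - 19294\right) + n = \left(-13915 - 19294\right) - 19140 = -33209 - 19140 = -52349$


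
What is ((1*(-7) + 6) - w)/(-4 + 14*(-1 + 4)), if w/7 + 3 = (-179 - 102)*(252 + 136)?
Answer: 381608/19 ≈ 20085.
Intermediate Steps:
w = -763217 (w = -21 + 7*((-179 - 102)*(252 + 136)) = -21 + 7*(-281*388) = -21 + 7*(-109028) = -21 - 763196 = -763217)
((1*(-7) + 6) - w)/(-4 + 14*(-1 + 4)) = ((1*(-7) + 6) - 1*(-763217))/(-4 + 14*(-1 + 4)) = ((-7 + 6) + 763217)/(-4 + 14*3) = (-1 + 763217)/(-4 + 42) = 763216/38 = 763216*(1/38) = 381608/19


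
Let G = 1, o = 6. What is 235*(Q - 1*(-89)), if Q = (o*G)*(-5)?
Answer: 13865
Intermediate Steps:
Q = -30 (Q = (6*1)*(-5) = 6*(-5) = -30)
235*(Q - 1*(-89)) = 235*(-30 - 1*(-89)) = 235*(-30 + 89) = 235*59 = 13865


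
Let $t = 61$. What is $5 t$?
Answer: $305$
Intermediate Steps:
$5 t = 5 \cdot 61 = 305$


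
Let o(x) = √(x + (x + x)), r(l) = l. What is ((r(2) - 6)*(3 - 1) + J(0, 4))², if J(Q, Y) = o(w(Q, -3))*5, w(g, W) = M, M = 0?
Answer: 64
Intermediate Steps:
w(g, W) = 0
o(x) = √3*√x (o(x) = √(x + 2*x) = √(3*x) = √3*√x)
J(Q, Y) = 0 (J(Q, Y) = (√3*√0)*5 = (√3*0)*5 = 0*5 = 0)
((r(2) - 6)*(3 - 1) + J(0, 4))² = ((2 - 6)*(3 - 1) + 0)² = (-4*2 + 0)² = (-8 + 0)² = (-8)² = 64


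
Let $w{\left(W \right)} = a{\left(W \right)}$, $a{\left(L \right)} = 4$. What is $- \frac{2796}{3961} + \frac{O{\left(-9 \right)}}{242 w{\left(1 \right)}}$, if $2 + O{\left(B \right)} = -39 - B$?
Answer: $- \frac{1520}{2057} \approx -0.73894$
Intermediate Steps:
$w{\left(W \right)} = 4$
$O{\left(B \right)} = -41 - B$ ($O{\left(B \right)} = -2 - \left(39 + B\right) = -41 - B$)
$- \frac{2796}{3961} + \frac{O{\left(-9 \right)}}{242 w{\left(1 \right)}} = - \frac{2796}{3961} + \frac{-41 - -9}{242 \cdot 4} = \left(-2796\right) \frac{1}{3961} + \frac{-41 + 9}{968} = - \frac{12}{17} - \frac{4}{121} = - \frac{1520}{2057}$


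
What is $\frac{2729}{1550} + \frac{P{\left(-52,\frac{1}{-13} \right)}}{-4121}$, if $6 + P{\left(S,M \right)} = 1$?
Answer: $\frac{11253959}{6387550} \approx 1.7619$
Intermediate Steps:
$P{\left(S,M \right)} = -5$ ($P{\left(S,M \right)} = -6 + 1 = -5$)
$\frac{2729}{1550} + \frac{P{\left(-52,\frac{1}{-13} \right)}}{-4121} = \frac{2729}{1550} - \frac{5}{-4121} = 2729 \cdot \frac{1}{1550} - - \frac{5}{4121} = \frac{2729}{1550} + \frac{5}{4121} = \frac{11253959}{6387550}$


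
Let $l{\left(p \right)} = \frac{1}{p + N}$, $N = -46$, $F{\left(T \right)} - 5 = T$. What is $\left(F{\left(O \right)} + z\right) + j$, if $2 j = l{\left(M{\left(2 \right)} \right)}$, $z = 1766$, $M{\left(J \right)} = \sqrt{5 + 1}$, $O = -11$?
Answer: $\frac{3713577}{2110} - \frac{\sqrt{6}}{4220} \approx 1760.0$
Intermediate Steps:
$F{\left(T \right)} = 5 + T$
$M{\left(J \right)} = \sqrt{6}$
$l{\left(p \right)} = \frac{1}{-46 + p}$ ($l{\left(p \right)} = \frac{1}{p - 46} = \frac{1}{-46 + p}$)
$j = \frac{1}{2 \left(-46 + \sqrt{6}\right)} \approx -0.011481$
$\left(F{\left(O \right)} + z\right) + j = \left(\left(5 - 11\right) + 1766\right) - \left(\frac{23}{2110} + \frac{\sqrt{6}}{4220}\right) = \left(-6 + 1766\right) - \left(\frac{23}{2110} + \frac{\sqrt{6}}{4220}\right) = 1760 - \left(\frac{23}{2110} + \frac{\sqrt{6}}{4220}\right) = \frac{3713577}{2110} - \frac{\sqrt{6}}{4220}$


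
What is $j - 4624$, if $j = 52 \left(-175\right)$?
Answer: $-13724$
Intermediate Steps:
$j = -9100$
$j - 4624 = -9100 - 4624 = -13724$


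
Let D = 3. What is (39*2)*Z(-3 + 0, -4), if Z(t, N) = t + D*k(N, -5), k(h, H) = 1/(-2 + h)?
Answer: -273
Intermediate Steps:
Z(t, N) = t + 3/(-2 + N)
(39*2)*Z(-3 + 0, -4) = (39*2)*((3 + (-3 + 0)*(-2 - 4))/(-2 - 4)) = 78*((3 - 3*(-6))/(-6)) = 78*(-(3 + 18)/6) = 78*(-⅙*21) = 78*(-7/2) = -273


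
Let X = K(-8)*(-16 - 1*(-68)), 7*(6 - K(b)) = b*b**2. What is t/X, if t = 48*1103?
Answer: 46326/3601 ≈ 12.865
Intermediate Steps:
K(b) = 6 - b**3/7 (K(b) = 6 - b*b**2/7 = 6 - b**3/7)
t = 52944
X = 28808/7 (X = (6 - 1/7*(-8)**3)*(-16 - 1*(-68)) = (6 - 1/7*(-512))*(-16 + 68) = (6 + 512/7)*52 = (554/7)*52 = 28808/7 ≈ 4115.4)
t/X = 52944/(28808/7) = 52944*(7/28808) = 46326/3601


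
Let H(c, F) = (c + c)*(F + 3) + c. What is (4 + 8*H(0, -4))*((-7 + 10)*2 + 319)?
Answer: 1300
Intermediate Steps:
H(c, F) = c + 2*c*(3 + F) (H(c, F) = (2*c)*(3 + F) + c = 2*c*(3 + F) + c = c + 2*c*(3 + F))
(4 + 8*H(0, -4))*((-7 + 10)*2 + 319) = (4 + 8*(0*(7 + 2*(-4))))*((-7 + 10)*2 + 319) = (4 + 8*(0*(7 - 8)))*(3*2 + 319) = (4 + 8*(0*(-1)))*(6 + 319) = (4 + 8*0)*325 = (4 + 0)*325 = 4*325 = 1300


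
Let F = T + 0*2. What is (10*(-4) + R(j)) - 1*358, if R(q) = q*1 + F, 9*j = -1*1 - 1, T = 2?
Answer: -3566/9 ≈ -396.22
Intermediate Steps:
F = 2 (F = 2 + 0*2 = 2 + 0 = 2)
j = -2/9 (j = (-1*1 - 1)/9 = (-1 - 1)/9 = (⅑)*(-2) = -2/9 ≈ -0.22222)
R(q) = 2 + q (R(q) = q*1 + 2 = q + 2 = 2 + q)
(10*(-4) + R(j)) - 1*358 = (10*(-4) + (2 - 2/9)) - 1*358 = (-40 + 16/9) - 358 = -344/9 - 358 = -3566/9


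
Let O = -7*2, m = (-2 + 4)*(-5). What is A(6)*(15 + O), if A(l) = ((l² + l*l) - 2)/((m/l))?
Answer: -42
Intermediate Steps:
m = -10 (m = 2*(-5) = -10)
A(l) = -l*(-2 + 2*l²)/10 (A(l) = ((l² + l*l) - 2)/((-10/l)) = ((l² + l²) - 2)*(-l/10) = (2*l² - 2)*(-l/10) = (-2 + 2*l²)*(-l/10) = -l*(-2 + 2*l²)/10)
O = -14
A(6)*(15 + O) = ((⅕)*6*(1 - 1*6²))*(15 - 14) = ((⅕)*6*(1 - 1*36))*1 = ((⅕)*6*(1 - 36))*1 = ((⅕)*6*(-35))*1 = -42*1 = -42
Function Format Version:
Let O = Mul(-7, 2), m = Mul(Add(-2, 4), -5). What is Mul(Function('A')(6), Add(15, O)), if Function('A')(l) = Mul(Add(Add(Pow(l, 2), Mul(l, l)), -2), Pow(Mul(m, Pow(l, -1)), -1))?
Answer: -42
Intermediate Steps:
m = -10 (m = Mul(2, -5) = -10)
Function('A')(l) = Mul(Rational(-1, 10), l, Add(-2, Mul(2, Pow(l, 2)))) (Function('A')(l) = Mul(Add(Add(Pow(l, 2), Mul(l, l)), -2), Pow(Mul(-10, Pow(l, -1)), -1)) = Mul(Add(Add(Pow(l, 2), Pow(l, 2)), -2), Mul(Rational(-1, 10), l)) = Mul(Add(Mul(2, Pow(l, 2)), -2), Mul(Rational(-1, 10), l)) = Mul(Add(-2, Mul(2, Pow(l, 2))), Mul(Rational(-1, 10), l)) = Mul(Rational(-1, 10), l, Add(-2, Mul(2, Pow(l, 2)))))
O = -14
Mul(Function('A')(6), Add(15, O)) = Mul(Mul(Rational(1, 5), 6, Add(1, Mul(-1, Pow(6, 2)))), Add(15, -14)) = Mul(Mul(Rational(1, 5), 6, Add(1, Mul(-1, 36))), 1) = Mul(Mul(Rational(1, 5), 6, Add(1, -36)), 1) = Mul(Mul(Rational(1, 5), 6, -35), 1) = Mul(-42, 1) = -42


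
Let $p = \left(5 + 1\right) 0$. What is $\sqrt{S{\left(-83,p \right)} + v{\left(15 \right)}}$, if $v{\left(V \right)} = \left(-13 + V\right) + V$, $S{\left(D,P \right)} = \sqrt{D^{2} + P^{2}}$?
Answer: $10$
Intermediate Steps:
$p = 0$ ($p = 6 \cdot 0 = 0$)
$v{\left(V \right)} = -13 + 2 V$
$\sqrt{S{\left(-83,p \right)} + v{\left(15 \right)}} = \sqrt{\sqrt{\left(-83\right)^{2} + 0^{2}} + \left(-13 + 2 \cdot 15\right)} = \sqrt{\sqrt{6889 + 0} + \left(-13 + 30\right)} = \sqrt{\sqrt{6889} + 17} = \sqrt{83 + 17} = \sqrt{100} = 10$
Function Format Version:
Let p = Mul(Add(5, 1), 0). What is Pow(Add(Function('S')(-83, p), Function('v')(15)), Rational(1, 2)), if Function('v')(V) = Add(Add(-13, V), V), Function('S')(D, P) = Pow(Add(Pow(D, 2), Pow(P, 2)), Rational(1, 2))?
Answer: 10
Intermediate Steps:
p = 0 (p = Mul(6, 0) = 0)
Function('v')(V) = Add(-13, Mul(2, V))
Pow(Add(Function('S')(-83, p), Function('v')(15)), Rational(1, 2)) = Pow(Add(Pow(Add(Pow(-83, 2), Pow(0, 2)), Rational(1, 2)), Add(-13, Mul(2, 15))), Rational(1, 2)) = Pow(Add(Pow(Add(6889, 0), Rational(1, 2)), Add(-13, 30)), Rational(1, 2)) = Pow(Add(Pow(6889, Rational(1, 2)), 17), Rational(1, 2)) = Pow(Add(83, 17), Rational(1, 2)) = Pow(100, Rational(1, 2)) = 10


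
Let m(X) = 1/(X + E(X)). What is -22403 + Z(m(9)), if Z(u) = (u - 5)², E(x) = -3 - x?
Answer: -201371/9 ≈ -22375.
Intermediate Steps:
m(X) = -⅓ (m(X) = 1/(X + (-3 - X)) = 1/(-3) = -⅓)
Z(u) = (-5 + u)²
-22403 + Z(m(9)) = -22403 + (-5 - ⅓)² = -22403 + (-16/3)² = -22403 + 256/9 = -201371/9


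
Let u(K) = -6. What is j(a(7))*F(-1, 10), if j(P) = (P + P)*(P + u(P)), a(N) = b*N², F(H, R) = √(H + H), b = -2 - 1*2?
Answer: 79184*I*√2 ≈ 1.1198e+5*I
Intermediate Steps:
b = -4 (b = -2 - 2 = -4)
F(H, R) = √2*√H (F(H, R) = √(2*H) = √2*√H)
a(N) = -4*N²
j(P) = 2*P*(-6 + P) (j(P) = (P + P)*(P - 6) = (2*P)*(-6 + P) = 2*P*(-6 + P))
j(a(7))*F(-1, 10) = (2*(-4*7²)*(-6 - 4*7²))*(√2*√(-1)) = (2*(-4*49)*(-6 - 4*49))*(√2*I) = (2*(-196)*(-6 - 196))*(I*√2) = (2*(-196)*(-202))*(I*√2) = 79184*(I*√2) = 79184*I*√2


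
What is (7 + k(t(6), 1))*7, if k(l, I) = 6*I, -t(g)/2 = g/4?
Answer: 91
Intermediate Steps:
t(g) = -g/2 (t(g) = -2*g/4 = -g/2)
(7 + k(t(6), 1))*7 = (7 + 6*1)*7 = (7 + 6)*7 = 13*7 = 91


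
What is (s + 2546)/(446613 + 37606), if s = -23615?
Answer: -21069/484219 ≈ -0.043511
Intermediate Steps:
(s + 2546)/(446613 + 37606) = (-23615 + 2546)/(446613 + 37606) = -21069/484219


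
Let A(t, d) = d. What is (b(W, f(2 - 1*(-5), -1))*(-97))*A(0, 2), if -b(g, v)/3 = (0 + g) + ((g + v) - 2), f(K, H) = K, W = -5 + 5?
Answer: 2910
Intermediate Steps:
W = 0
b(g, v) = 6 - 6*g - 3*v (b(g, v) = -3*((0 + g) + ((g + v) - 2)) = -3*(g + (-2 + g + v)) = -3*(-2 + v + 2*g) = 6 - 6*g - 3*v)
(b(W, f(2 - 1*(-5), -1))*(-97))*A(0, 2) = ((6 - 6*0 - 3*(2 - 1*(-5)))*(-97))*2 = ((6 + 0 - 3*(2 + 5))*(-97))*2 = ((6 + 0 - 3*7)*(-97))*2 = ((6 + 0 - 21)*(-97))*2 = -15*(-97)*2 = 1455*2 = 2910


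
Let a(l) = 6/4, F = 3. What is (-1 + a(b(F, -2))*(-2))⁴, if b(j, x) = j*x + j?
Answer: 256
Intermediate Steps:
b(j, x) = j + j*x
a(l) = 3/2 (a(l) = 6*(¼) = 3/2)
(-1 + a(b(F, -2))*(-2))⁴ = (-1 + (3/2)*(-2))⁴ = (-1 - 3)⁴ = (-4)⁴ = 256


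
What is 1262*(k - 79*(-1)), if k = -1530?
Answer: -1831162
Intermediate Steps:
1262*(k - 79*(-1)) = 1262*(-1530 - 79*(-1)) = 1262*(-1530 + 79) = 1262*(-1451) = -1831162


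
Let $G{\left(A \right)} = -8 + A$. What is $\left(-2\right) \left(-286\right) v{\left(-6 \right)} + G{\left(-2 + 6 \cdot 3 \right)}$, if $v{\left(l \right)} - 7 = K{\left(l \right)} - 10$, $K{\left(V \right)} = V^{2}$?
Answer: $18884$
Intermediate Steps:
$v{\left(l \right)} = -3 + l^{2}$ ($v{\left(l \right)} = 7 + \left(l^{2} - 10\right) = 7 + \left(-10 + l^{2}\right) = -3 + l^{2}$)
$\left(-2\right) \left(-286\right) v{\left(-6 \right)} + G{\left(-2 + 6 \cdot 3 \right)} = \left(-2\right) \left(-286\right) \left(-3 + \left(-6\right)^{2}\right) + \left(-8 + \left(-2 + 6 \cdot 3\right)\right) = 572 \left(-3 + 36\right) + \left(-8 + \left(-2 + 18\right)\right) = 572 \cdot 33 + \left(-8 + 16\right) = 18876 + 8 = 18884$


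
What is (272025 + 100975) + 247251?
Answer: 620251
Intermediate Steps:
(272025 + 100975) + 247251 = 373000 + 247251 = 620251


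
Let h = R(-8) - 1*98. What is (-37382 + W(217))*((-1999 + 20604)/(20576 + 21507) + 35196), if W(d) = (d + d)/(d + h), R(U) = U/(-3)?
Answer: -20207817453338744/15360295 ≈ -1.3156e+9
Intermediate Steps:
R(U) = -U/3 (R(U) = U*(-1/3) = -U/3)
h = -286/3 (h = -1/3*(-8) - 1*98 = 8/3 - 98 = -286/3 ≈ -95.333)
W(d) = 2*d/(-286/3 + d) (W(d) = (d + d)/(d - 286/3) = (2*d)/(-286/3 + d) = 2*d/(-286/3 + d))
(-37382 + W(217))*((-1999 + 20604)/(20576 + 21507) + 35196) = (-37382 + 6*217/(-286 + 3*217))*((-1999 + 20604)/(20576 + 21507) + 35196) = (-37382 + 6*217/(-286 + 651))*(18605/42083 + 35196) = (-37382 + 6*217/365)*(18605*(1/42083) + 35196) = (-37382 + 6*217*(1/365))*(18605/42083 + 35196) = (-37382 + 1302/365)*(1481171873/42083) = -13643128/365*1481171873/42083 = -20207817453338744/15360295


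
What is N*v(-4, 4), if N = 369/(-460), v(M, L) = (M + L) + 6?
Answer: -1107/230 ≈ -4.8130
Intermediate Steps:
v(M, L) = 6 + L + M (v(M, L) = (L + M) + 6 = 6 + L + M)
N = -369/460 (N = 369*(-1/460) = -369/460 ≈ -0.80217)
N*v(-4, 4) = -369*(6 + 4 - 4)/460 = -369/460*6 = -1107/230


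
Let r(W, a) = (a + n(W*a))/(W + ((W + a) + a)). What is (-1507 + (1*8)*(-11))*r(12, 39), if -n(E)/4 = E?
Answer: 974545/34 ≈ 28663.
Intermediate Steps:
n(E) = -4*E
r(W, a) = (a - 4*W*a)/(2*W + 2*a) (r(W, a) = (a - 4*W*a)/(W + ((W + a) + a)) = (a - 4*W*a)/(W + (W + 2*a)) = (a - 4*W*a)/(2*W + 2*a))
(-1507 + (1*8)*(-11))*r(12, 39) = (-1507 + (1*8)*(-11))*((½)*39*(1 - 4*12)/(12 + 39)) = (-1507 + 8*(-11))*((½)*39*(1 - 48)/51) = (-1507 - 88)*((½)*39*(1/51)*(-47)) = -1595*(-611/34) = 974545/34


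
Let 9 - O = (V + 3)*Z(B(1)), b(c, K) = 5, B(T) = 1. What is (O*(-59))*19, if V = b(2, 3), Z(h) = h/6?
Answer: -25783/3 ≈ -8594.3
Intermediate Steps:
Z(h) = h/6 (Z(h) = h*(⅙) = h/6)
V = 5
O = 23/3 (O = 9 - (5 + 3)*(⅙)*1 = 9 - 8/6 = 9 - 1*4/3 = 9 - 4/3 = 23/3 ≈ 7.6667)
(O*(-59))*19 = ((23/3)*(-59))*19 = -1357/3*19 = -25783/3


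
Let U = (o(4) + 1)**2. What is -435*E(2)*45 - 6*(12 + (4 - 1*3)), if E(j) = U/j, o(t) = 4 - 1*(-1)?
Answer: -352428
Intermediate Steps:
o(t) = 5 (o(t) = 4 + 1 = 5)
U = 36 (U = (5 + 1)**2 = 6**2 = 36)
E(j) = 36/j
-435*E(2)*45 - 6*(12 + (4 - 1*3)) = -435*36/2*45 - 6*(12 + (4 - 1*3)) = -435*36*(1/2)*45 - 6*(12 + (4 - 3)) = -7830*45 - 6*(12 + 1) = -435*810 - 6*13 = -352350 - 78 = -352428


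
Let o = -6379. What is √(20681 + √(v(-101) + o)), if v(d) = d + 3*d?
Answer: √(20681 + I*√6783) ≈ 143.81 + 0.2863*I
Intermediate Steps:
v(d) = 4*d
√(20681 + √(v(-101) + o)) = √(20681 + √(4*(-101) - 6379)) = √(20681 + √(-404 - 6379)) = √(20681 + √(-6783)) = √(20681 + I*√6783)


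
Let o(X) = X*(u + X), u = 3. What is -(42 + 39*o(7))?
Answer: -2772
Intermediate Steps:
o(X) = X*(3 + X)
-(42 + 39*o(7)) = -(42 + 39*(7*(3 + 7))) = -(42 + 39*(7*10)) = -(42 + 39*70) = -(42 + 2730) = -1*2772 = -2772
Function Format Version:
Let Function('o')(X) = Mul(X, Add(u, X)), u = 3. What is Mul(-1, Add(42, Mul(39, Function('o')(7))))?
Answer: -2772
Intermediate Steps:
Function('o')(X) = Mul(X, Add(3, X))
Mul(-1, Add(42, Mul(39, Function('o')(7)))) = Mul(-1, Add(42, Mul(39, Mul(7, Add(3, 7))))) = Mul(-1, Add(42, Mul(39, Mul(7, 10)))) = Mul(-1, Add(42, Mul(39, 70))) = Mul(-1, Add(42, 2730)) = Mul(-1, 2772) = -2772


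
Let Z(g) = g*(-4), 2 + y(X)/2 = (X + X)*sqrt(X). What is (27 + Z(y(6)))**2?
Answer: 57145 - 8256*sqrt(6) ≈ 36922.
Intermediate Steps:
y(X) = -4 + 4*X**(3/2) (y(X) = -4 + 2*((X + X)*sqrt(X)) = -4 + 2*((2*X)*sqrt(X)) = -4 + 2*(2*X**(3/2)) = -4 + 4*X**(3/2))
Z(g) = -4*g
(27 + Z(y(6)))**2 = (27 - 4*(-4 + 4*6**(3/2)))**2 = (27 - 4*(-4 + 4*(6*sqrt(6))))**2 = (27 - 4*(-4 + 24*sqrt(6)))**2 = (27 + (16 - 96*sqrt(6)))**2 = (43 - 96*sqrt(6))**2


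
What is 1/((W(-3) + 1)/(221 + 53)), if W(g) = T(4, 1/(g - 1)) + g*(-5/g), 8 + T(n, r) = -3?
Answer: -274/15 ≈ -18.267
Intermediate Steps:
T(n, r) = -11 (T(n, r) = -8 - 3 = -11)
W(g) = -16 (W(g) = -11 + g*(-5/g) = -11 - 5 = -16)
1/((W(-3) + 1)/(221 + 53)) = 1/((-16 + 1)/(221 + 53)) = 1/(-15/274) = -274/15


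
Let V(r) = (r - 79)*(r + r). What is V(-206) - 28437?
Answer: 88983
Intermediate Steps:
V(r) = 2*r*(-79 + r) (V(r) = (-79 + r)*(2*r) = 2*r*(-79 + r))
V(-206) - 28437 = 2*(-206)*(-79 - 206) - 28437 = 2*(-206)*(-285) - 28437 = 117420 - 28437 = 88983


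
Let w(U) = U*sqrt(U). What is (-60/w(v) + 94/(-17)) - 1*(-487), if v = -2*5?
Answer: 8185/17 - 3*I*sqrt(10)/5 ≈ 481.47 - 1.8974*I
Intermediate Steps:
v = -10
w(U) = U**(3/2)
(-60/w(v) + 94/(-17)) - 1*(-487) = (-60*I*sqrt(10)/100 + 94/(-17)) - 1*(-487) = (-60*I*sqrt(10)/100 + 94*(-1/17)) + 487 = (-3*I*sqrt(10)/5 - 94/17) + 487 = (-94/17 - 3*I*sqrt(10)/5) + 487 = 8185/17 - 3*I*sqrt(10)/5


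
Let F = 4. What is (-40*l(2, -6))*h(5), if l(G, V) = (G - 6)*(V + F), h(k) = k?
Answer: -1600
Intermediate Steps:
l(G, V) = (-6 + G)*(4 + V) (l(G, V) = (G - 6)*(V + 4) = (-6 + G)*(4 + V))
(-40*l(2, -6))*h(5) = -40*(-24 - 6*(-6) + 4*2 + 2*(-6))*5 = -40*(-24 + 36 + 8 - 12)*5 = -40*8*5 = -320*5 = -1600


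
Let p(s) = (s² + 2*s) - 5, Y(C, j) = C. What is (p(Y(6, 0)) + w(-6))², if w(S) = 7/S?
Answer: 63001/36 ≈ 1750.0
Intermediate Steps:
p(s) = -5 + s² + 2*s
(p(Y(6, 0)) + w(-6))² = ((-5 + 6² + 2*6) + 7/(-6))² = ((-5 + 36 + 12) + 7*(-⅙))² = (43 - 7/6)² = (251/6)² = 63001/36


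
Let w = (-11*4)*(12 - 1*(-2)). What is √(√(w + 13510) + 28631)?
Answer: √(28631 + √12894) ≈ 169.54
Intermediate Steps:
w = -616 (w = -44*(12 + 2) = -44*14 = -616)
√(√(w + 13510) + 28631) = √(√(-616 + 13510) + 28631) = √(√12894 + 28631) = √(28631 + √12894)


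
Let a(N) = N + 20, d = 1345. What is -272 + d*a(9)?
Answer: 38733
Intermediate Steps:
a(N) = 20 + N
-272 + d*a(9) = -272 + 1345*(20 + 9) = -272 + 1345*29 = -272 + 39005 = 38733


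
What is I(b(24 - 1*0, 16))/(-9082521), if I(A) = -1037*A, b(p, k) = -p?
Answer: -8296/3027507 ≈ -0.0027402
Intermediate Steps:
I(b(24 - 1*0, 16))/(-9082521) = -(-1037)*(24 - 1*0)/(-9082521) = -(-1037)*(24 + 0)*(-1/9082521) = -(-1037)*24*(-1/9082521) = -1037*(-24)*(-1/9082521) = 24888*(-1/9082521) = -8296/3027507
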